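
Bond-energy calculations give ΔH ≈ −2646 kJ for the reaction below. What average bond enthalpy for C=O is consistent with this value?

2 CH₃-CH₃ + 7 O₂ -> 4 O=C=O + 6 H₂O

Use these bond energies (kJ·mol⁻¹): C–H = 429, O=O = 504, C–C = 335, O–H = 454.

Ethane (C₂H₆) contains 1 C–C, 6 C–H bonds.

D(C=O) ≈ 818 kJ/mol

Let D be the C=O bond energy.
Σ(broken) = 2×335 + 12×429 + 7×504 = 9346
Σ(formed) = 8×D + 12×454 = 5448 + 8D
ΔH = Σ(broken) − Σ(formed) = (9346) − (5448 + 8D) = +3898 − 8D
Setting this equal to −2646 kJ gives 8D = 6544, so D = 818 kJ/mol.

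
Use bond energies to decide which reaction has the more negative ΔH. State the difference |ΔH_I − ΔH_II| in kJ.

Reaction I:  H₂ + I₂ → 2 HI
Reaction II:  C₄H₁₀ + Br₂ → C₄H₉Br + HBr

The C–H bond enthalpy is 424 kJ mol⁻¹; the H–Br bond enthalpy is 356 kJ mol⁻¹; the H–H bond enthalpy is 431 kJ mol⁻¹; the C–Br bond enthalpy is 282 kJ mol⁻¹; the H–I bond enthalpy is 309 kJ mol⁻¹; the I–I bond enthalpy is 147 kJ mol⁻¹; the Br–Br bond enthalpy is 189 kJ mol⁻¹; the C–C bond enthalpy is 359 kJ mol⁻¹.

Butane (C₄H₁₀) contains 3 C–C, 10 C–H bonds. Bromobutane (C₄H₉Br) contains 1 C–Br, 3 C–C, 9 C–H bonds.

Reaction I, by 15 kJ

Reaction I:
  Bonds broken (reactants):
    H–H: 1 × 431 = 431
    I–I: 1 × 147 = 147
    Σ(broken) = 578 kJ
  Bonds formed (products):
    H–I: 2 × 309 = 618
    Σ(formed) = 618 kJ
  ΔH_I = 578 − 618 = −40 kJ
Reaction II:
  Bonds broken (reactants):
    Br–Br: 1 × 189 = 189
    C–C: 3 × 359 = 1077
    C–H: 10 × 424 = 4240
    Σ(broken) = 5506 kJ
  Bonds formed (products):
    C–Br: 1 × 282 = 282
    C–C: 3 × 359 = 1077
    C–H: 9 × 424 = 3816
    H–Br: 1 × 356 = 356
    Σ(formed) = 5531 kJ
  ΔH_II = 5506 − 5531 = −25 kJ
ΔH_I − ΔH_II = −15 kJ, so reaction I has the more negative ΔH; |ΔH_I − ΔH_II| = 15 kJ.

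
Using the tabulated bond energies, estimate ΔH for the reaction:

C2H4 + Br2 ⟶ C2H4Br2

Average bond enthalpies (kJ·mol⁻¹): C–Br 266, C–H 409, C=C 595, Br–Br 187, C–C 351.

ΔH ≈ −101 kJ

Bonds broken (reactants):
  Br–Br: 1 × 187 = 187
  C–H: 4 × 409 = 1636
  C=C: 1 × 595 = 595
  Σ(broken) = 2418 kJ
Bonds formed (products):
  C–Br: 2 × 266 = 532
  C–C: 1 × 351 = 351
  C–H: 4 × 409 = 1636
  Σ(formed) = 2519 kJ
ΔH = Σ(broken) − Σ(formed) = 2418 − 2519 = −101 kJ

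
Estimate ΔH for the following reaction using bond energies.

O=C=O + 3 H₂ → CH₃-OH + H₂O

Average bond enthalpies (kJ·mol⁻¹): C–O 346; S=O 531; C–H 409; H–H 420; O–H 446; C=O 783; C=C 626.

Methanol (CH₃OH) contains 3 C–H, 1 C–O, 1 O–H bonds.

ΔH ≈ −85 kJ

Bonds broken (reactants):
  C=O: 2 × 783 = 1566
  H–H: 3 × 420 = 1260
  Σ(broken) = 2826 kJ
Bonds formed (products):
  C–H: 3 × 409 = 1227
  C–O: 1 × 346 = 346
  O–H: 3 × 446 = 1338
  Σ(formed) = 2911 kJ
ΔH = Σ(broken) − Σ(formed) = 2826 − 2911 = −85 kJ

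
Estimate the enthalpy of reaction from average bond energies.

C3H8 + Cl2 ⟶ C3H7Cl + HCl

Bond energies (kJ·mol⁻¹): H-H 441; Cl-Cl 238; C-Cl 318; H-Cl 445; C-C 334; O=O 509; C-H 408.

ΔH ≈ −117 kJ

Bonds broken (reactants):
  C-C: 2 × 334 = 668
  C-H: 8 × 408 = 3264
  Cl-Cl: 1 × 238 = 238
  Σ(broken) = 4170 kJ
Bonds formed (products):
  C-C: 2 × 334 = 668
  C-Cl: 1 × 318 = 318
  C-H: 7 × 408 = 2856
  H-Cl: 1 × 445 = 445
  Σ(formed) = 4287 kJ
ΔH = Σ(broken) − Σ(formed) = 4170 − 4287 = −117 kJ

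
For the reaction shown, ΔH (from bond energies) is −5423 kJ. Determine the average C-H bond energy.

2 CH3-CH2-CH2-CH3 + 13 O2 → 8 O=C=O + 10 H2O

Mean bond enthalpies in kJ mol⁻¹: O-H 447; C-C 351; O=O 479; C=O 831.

Let D be the C-H bond energy.
Σ(broken) = 6×351 + 20×D + 13×479 = 8333 + 20D
Σ(formed) = 16×831 + 20×447 = 22236
ΔH = Σ(broken) − Σ(formed) = (8333 + 20D) − (22236) = −13903 + 20D
Setting this equal to −5423 kJ gives 20D = 8480, so D = 424 kJ/mol.

D(C-H) ≈ 424 kJ/mol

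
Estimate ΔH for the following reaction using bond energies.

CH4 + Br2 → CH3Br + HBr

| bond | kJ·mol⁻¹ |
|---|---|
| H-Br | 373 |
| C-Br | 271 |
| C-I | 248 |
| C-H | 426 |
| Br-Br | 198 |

Bonds broken (reactants):
  Br-Br: 1 × 198 = 198
  C-H: 4 × 426 = 1704
  Σ(broken) = 1902 kJ
Bonds formed (products):
  C-Br: 1 × 271 = 271
  C-H: 3 × 426 = 1278
  H-Br: 1 × 373 = 373
  Σ(formed) = 1922 kJ
ΔH = Σ(broken) − Σ(formed) = 1902 − 1922 = −20 kJ

ΔH ≈ −20 kJ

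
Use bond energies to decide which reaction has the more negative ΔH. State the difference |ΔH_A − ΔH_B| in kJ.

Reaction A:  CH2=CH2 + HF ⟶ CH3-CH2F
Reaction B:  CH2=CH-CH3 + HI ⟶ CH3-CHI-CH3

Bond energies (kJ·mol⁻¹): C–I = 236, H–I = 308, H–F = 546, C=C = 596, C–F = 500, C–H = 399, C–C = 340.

Reaction A:
  Bonds broken (reactants):
    C–H: 4 × 399 = 1596
    C=C: 1 × 596 = 596
    H–F: 1 × 546 = 546
    Σ(broken) = 2738 kJ
  Bonds formed (products):
    C–C: 1 × 340 = 340
    C–F: 1 × 500 = 500
    C–H: 5 × 399 = 1995
    Σ(formed) = 2835 kJ
  ΔH_A = 2738 − 2835 = −97 kJ
Reaction B:
  Bonds broken (reactants):
    C–C: 1 × 340 = 340
    C–H: 6 × 399 = 2394
    C=C: 1 × 596 = 596
    H–I: 1 × 308 = 308
    Σ(broken) = 3638 kJ
  Bonds formed (products):
    C–C: 2 × 340 = 680
    C–H: 7 × 399 = 2793
    C–I: 1 × 236 = 236
    Σ(formed) = 3709 kJ
  ΔH_B = 3638 − 3709 = −71 kJ
ΔH_A − ΔH_B = −26 kJ, so reaction A has the more negative ΔH; |ΔH_A − ΔH_B| = 26 kJ.

Reaction A, by 26 kJ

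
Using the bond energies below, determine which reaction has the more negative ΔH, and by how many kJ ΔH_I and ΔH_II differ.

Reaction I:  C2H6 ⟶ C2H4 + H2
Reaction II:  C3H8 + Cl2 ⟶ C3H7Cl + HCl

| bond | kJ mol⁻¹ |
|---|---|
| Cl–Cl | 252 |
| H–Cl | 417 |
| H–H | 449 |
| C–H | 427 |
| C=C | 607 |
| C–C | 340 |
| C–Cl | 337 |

Reaction I:
  Bonds broken (reactants):
    C–C: 1 × 340 = 340
    C–H: 6 × 427 = 2562
    Σ(broken) = 2902 kJ
  Bonds formed (products):
    C–H: 4 × 427 = 1708
    C=C: 1 × 607 = 607
    H–H: 1 × 449 = 449
    Σ(formed) = 2764 kJ
  ΔH_I = 2902 − 2764 = +138 kJ
Reaction II:
  Bonds broken (reactants):
    C–C: 2 × 340 = 680
    C–H: 8 × 427 = 3416
    Cl–Cl: 1 × 252 = 252
    Σ(broken) = 4348 kJ
  Bonds formed (products):
    C–C: 2 × 340 = 680
    C–Cl: 1 × 337 = 337
    C–H: 7 × 427 = 2989
    H–Cl: 1 × 417 = 417
    Σ(formed) = 4423 kJ
  ΔH_II = 4348 − 4423 = −75 kJ
ΔH_I − ΔH_II = +213 kJ, so reaction II has the more negative ΔH; |ΔH_I − ΔH_II| = 213 kJ.

Reaction II, by 213 kJ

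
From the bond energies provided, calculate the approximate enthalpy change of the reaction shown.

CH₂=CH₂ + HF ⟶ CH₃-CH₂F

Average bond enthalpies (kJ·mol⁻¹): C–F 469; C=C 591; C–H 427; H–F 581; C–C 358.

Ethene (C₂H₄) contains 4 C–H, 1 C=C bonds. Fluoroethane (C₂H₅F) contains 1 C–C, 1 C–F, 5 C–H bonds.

Bonds broken (reactants):
  C–H: 4 × 427 = 1708
  C=C: 1 × 591 = 591
  H–F: 1 × 581 = 581
  Σ(broken) = 2880 kJ
Bonds formed (products):
  C–C: 1 × 358 = 358
  C–F: 1 × 469 = 469
  C–H: 5 × 427 = 2135
  Σ(formed) = 2962 kJ
ΔH = Σ(broken) − Σ(formed) = 2880 − 2962 = −82 kJ

ΔH ≈ −82 kJ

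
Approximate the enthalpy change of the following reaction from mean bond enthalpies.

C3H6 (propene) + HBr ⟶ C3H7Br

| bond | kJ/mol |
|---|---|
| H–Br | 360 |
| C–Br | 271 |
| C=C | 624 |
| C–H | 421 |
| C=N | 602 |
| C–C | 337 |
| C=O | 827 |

Bonds broken (reactants):
  C–C: 1 × 337 = 337
  C–H: 6 × 421 = 2526
  C=C: 1 × 624 = 624
  H–Br: 1 × 360 = 360
  Σ(broken) = 3847 kJ
Bonds formed (products):
  C–Br: 1 × 271 = 271
  C–C: 2 × 337 = 674
  C–H: 7 × 421 = 2947
  Σ(formed) = 3892 kJ
ΔH = Σ(broken) − Σ(formed) = 3847 − 3892 = −45 kJ

ΔH ≈ −45 kJ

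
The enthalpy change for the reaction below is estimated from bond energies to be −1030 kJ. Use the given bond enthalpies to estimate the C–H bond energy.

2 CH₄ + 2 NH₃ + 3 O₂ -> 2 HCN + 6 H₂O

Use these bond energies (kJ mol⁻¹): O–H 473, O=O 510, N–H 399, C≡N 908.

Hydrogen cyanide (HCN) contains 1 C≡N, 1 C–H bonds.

Let D be the C–H bond energy.
Σ(broken) = 8×D + 6×399 + 3×510 = 3924 + 8D
Σ(formed) = 2×908 + 2×D + 12×473 = 7492 + 2D
ΔH = Σ(broken) − Σ(formed) = (3924 + 8D) − (7492 + 2D) = −3568 + 6D
Setting this equal to −1030 kJ gives 6D = 2538, so D = 423 kJ/mol.

D(C–H) ≈ 423 kJ/mol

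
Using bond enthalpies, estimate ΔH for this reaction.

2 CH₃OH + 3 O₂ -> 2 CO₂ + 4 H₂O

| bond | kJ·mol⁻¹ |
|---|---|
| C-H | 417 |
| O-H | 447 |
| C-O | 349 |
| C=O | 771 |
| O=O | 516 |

Bonds broken (reactants):
  C-H: 6 × 417 = 2502
  C-O: 2 × 349 = 698
  O-H: 2 × 447 = 894
  O=O: 3 × 516 = 1548
  Σ(broken) = 5642 kJ
Bonds formed (products):
  C=O: 4 × 771 = 3084
  O-H: 8 × 447 = 3576
  Σ(formed) = 6660 kJ
ΔH = Σ(broken) − Σ(formed) = 5642 − 6660 = −1018 kJ

ΔH ≈ −1018 kJ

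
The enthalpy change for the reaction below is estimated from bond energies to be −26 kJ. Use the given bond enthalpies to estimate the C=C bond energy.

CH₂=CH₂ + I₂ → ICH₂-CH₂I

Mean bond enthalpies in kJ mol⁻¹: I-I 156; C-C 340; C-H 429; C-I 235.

D(C=C) ≈ 628 kJ/mol

Let D be the C=C bond energy.
Σ(broken) = 4×429 + 1×D + 1×156 = 1872 + D
Σ(formed) = 1×340 + 4×429 + 2×235 = 2526
ΔH = Σ(broken) − Σ(formed) = (1872 + D) − (2526) = −654 + D
Setting this equal to −26 kJ gives D = 628 kJ/mol.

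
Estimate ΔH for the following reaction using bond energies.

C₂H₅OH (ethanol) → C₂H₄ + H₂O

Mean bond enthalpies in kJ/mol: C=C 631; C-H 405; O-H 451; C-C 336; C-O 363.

Bonds broken (reactants):
  C-C: 1 × 336 = 336
  C-H: 5 × 405 = 2025
  C-O: 1 × 363 = 363
  O-H: 1 × 451 = 451
  Σ(broken) = 3175 kJ
Bonds formed (products):
  C-H: 4 × 405 = 1620
  C=C: 1 × 631 = 631
  O-H: 2 × 451 = 902
  Σ(formed) = 3153 kJ
ΔH = Σ(broken) − Σ(formed) = 3175 − 3153 = +22 kJ

ΔH ≈ +22 kJ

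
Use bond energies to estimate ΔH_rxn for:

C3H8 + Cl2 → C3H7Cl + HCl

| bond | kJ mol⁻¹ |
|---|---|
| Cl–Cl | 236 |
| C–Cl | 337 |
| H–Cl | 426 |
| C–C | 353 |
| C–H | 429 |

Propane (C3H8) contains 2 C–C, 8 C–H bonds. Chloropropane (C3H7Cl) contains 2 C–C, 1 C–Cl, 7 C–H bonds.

ΔH ≈ −98 kJ

Bonds broken (reactants):
  C–C: 2 × 353 = 706
  C–H: 8 × 429 = 3432
  Cl–Cl: 1 × 236 = 236
  Σ(broken) = 4374 kJ
Bonds formed (products):
  C–C: 2 × 353 = 706
  C–Cl: 1 × 337 = 337
  C–H: 7 × 429 = 3003
  H–Cl: 1 × 426 = 426
  Σ(formed) = 4472 kJ
ΔH = Σ(broken) − Σ(formed) = 4374 − 4472 = −98 kJ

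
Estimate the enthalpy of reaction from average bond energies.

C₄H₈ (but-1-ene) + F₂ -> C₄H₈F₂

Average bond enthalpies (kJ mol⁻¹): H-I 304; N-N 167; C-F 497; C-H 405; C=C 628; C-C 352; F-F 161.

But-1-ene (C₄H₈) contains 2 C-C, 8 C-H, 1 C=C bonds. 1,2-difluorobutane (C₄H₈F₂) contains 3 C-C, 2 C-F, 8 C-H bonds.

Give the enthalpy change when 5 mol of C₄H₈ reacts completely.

Bonds broken (reactants):
  C-C: 2 × 352 = 704
  C-H: 8 × 405 = 3240
  C=C: 1 × 628 = 628
  F-F: 1 × 161 = 161
  Σ(broken) = 4733 kJ
Bonds formed (products):
  C-C: 3 × 352 = 1056
  C-F: 2 × 497 = 994
  C-H: 8 × 405 = 3240
  Σ(formed) = 5290 kJ
ΔH = Σ(broken) − Σ(formed) = 4733 − 5290 = −557 kJ
For 5× the reaction as written: 5 × (−557) = −2785 kJ

ΔH = −2785 kJ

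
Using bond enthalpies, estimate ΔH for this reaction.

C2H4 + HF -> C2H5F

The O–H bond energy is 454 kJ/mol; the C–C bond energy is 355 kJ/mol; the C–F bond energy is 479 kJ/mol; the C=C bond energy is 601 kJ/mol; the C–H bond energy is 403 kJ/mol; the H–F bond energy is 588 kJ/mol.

ΔH ≈ −48 kJ

Bonds broken (reactants):
  C–H: 4 × 403 = 1612
  C=C: 1 × 601 = 601
  H–F: 1 × 588 = 588
  Σ(broken) = 2801 kJ
Bonds formed (products):
  C–C: 1 × 355 = 355
  C–F: 1 × 479 = 479
  C–H: 5 × 403 = 2015
  Σ(formed) = 2849 kJ
ΔH = Σ(broken) − Σ(formed) = 2801 − 2849 = −48 kJ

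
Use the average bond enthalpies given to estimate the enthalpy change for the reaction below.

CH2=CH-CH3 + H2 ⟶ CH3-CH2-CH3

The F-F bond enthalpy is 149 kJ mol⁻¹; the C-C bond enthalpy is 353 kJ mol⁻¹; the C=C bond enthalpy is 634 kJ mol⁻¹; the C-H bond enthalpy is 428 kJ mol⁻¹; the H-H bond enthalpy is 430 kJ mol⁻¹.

ΔH ≈ −145 kJ

Bonds broken (reactants):
  C-C: 1 × 353 = 353
  C-H: 6 × 428 = 2568
  C=C: 1 × 634 = 634
  H-H: 1 × 430 = 430
  Σ(broken) = 3985 kJ
Bonds formed (products):
  C-C: 2 × 353 = 706
  C-H: 8 × 428 = 3424
  Σ(formed) = 4130 kJ
ΔH = Σ(broken) − Σ(formed) = 3985 − 4130 = −145 kJ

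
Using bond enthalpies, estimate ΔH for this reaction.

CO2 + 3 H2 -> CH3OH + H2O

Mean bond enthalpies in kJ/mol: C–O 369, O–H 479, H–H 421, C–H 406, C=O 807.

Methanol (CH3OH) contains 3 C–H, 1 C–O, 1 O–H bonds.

Bonds broken (reactants):
  C=O: 2 × 807 = 1614
  H–H: 3 × 421 = 1263
  Σ(broken) = 2877 kJ
Bonds formed (products):
  C–H: 3 × 406 = 1218
  C–O: 1 × 369 = 369
  O–H: 3 × 479 = 1437
  Σ(formed) = 3024 kJ
ΔH = Σ(broken) − Σ(formed) = 2877 − 3024 = −147 kJ

ΔH ≈ −147 kJ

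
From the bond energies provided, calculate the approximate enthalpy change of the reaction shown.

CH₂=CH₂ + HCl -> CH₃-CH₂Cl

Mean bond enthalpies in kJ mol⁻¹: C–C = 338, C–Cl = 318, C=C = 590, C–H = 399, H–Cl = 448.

ΔH ≈ −17 kJ

Bonds broken (reactants):
  C–H: 4 × 399 = 1596
  C=C: 1 × 590 = 590
  H–Cl: 1 × 448 = 448
  Σ(broken) = 2634 kJ
Bonds formed (products):
  C–C: 1 × 338 = 338
  C–Cl: 1 × 318 = 318
  C–H: 5 × 399 = 1995
  Σ(formed) = 2651 kJ
ΔH = Σ(broken) − Σ(formed) = 2634 − 2651 = −17 kJ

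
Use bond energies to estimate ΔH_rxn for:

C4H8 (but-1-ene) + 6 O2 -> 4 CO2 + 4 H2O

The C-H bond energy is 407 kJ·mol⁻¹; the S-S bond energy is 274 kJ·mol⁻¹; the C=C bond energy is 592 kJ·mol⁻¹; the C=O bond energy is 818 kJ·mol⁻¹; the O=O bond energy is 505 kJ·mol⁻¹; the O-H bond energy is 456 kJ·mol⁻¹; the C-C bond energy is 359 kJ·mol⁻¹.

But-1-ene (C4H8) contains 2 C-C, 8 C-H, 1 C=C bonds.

ΔH ≈ −2596 kJ

Bonds broken (reactants):
  C-C: 2 × 359 = 718
  C-H: 8 × 407 = 3256
  C=C: 1 × 592 = 592
  O=O: 6 × 505 = 3030
  Σ(broken) = 7596 kJ
Bonds formed (products):
  C=O: 8 × 818 = 6544
  O-H: 8 × 456 = 3648
  Σ(formed) = 10192 kJ
ΔH = Σ(broken) − Σ(formed) = 7596 − 10192 = −2596 kJ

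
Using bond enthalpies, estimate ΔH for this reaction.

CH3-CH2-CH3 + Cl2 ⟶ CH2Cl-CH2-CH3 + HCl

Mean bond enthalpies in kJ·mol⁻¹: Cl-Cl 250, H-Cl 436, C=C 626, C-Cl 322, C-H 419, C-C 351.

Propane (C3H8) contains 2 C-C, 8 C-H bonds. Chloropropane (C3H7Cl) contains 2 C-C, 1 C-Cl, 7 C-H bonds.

ΔH ≈ −89 kJ

Bonds broken (reactants):
  C-C: 2 × 351 = 702
  C-H: 8 × 419 = 3352
  Cl-Cl: 1 × 250 = 250
  Σ(broken) = 4304 kJ
Bonds formed (products):
  C-C: 2 × 351 = 702
  C-Cl: 1 × 322 = 322
  C-H: 7 × 419 = 2933
  H-Cl: 1 × 436 = 436
  Σ(formed) = 4393 kJ
ΔH = Σ(broken) − Σ(formed) = 4304 − 4393 = −89 kJ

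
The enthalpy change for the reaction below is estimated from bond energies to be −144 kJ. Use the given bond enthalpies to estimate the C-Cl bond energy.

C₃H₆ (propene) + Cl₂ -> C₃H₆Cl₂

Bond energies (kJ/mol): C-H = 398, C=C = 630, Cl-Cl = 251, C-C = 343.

D(C-Cl) ≈ 341 kJ/mol

Let D be the C-Cl bond energy.
Σ(broken) = 1×343 + 6×398 + 1×630 + 1×251 = 3612
Σ(formed) = 2×343 + 2×D + 6×398 = 3074 + 2D
ΔH = Σ(broken) − Σ(formed) = (3612) − (3074 + 2D) = +538 − 2D
Setting this equal to −144 kJ gives 2D = 682, so D = 341 kJ/mol.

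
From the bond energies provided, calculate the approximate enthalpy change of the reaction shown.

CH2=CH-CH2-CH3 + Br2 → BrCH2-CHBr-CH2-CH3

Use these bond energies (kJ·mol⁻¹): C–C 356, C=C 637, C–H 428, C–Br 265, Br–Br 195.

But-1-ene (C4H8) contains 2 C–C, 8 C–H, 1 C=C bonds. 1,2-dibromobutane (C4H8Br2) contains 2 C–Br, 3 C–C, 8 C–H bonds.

Bonds broken (reactants):
  Br–Br: 1 × 195 = 195
  C–C: 2 × 356 = 712
  C–H: 8 × 428 = 3424
  C=C: 1 × 637 = 637
  Σ(broken) = 4968 kJ
Bonds formed (products):
  C–Br: 2 × 265 = 530
  C–C: 3 × 356 = 1068
  C–H: 8 × 428 = 3424
  Σ(formed) = 5022 kJ
ΔH = Σ(broken) − Σ(formed) = 4968 − 5022 = −54 kJ

ΔH ≈ −54 kJ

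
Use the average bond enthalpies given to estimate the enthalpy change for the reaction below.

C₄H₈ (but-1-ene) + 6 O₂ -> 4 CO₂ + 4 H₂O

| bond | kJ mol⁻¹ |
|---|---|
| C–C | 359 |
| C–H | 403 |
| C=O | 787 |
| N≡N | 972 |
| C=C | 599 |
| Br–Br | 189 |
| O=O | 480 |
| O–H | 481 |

Bonds broken (reactants):
  C–C: 2 × 359 = 718
  C–H: 8 × 403 = 3224
  C=C: 1 × 599 = 599
  O=O: 6 × 480 = 2880
  Σ(broken) = 7421 kJ
Bonds formed (products):
  C=O: 8 × 787 = 6296
  O–H: 8 × 481 = 3848
  Σ(formed) = 10144 kJ
ΔH = Σ(broken) − Σ(formed) = 7421 − 10144 = −2723 kJ

ΔH ≈ −2723 kJ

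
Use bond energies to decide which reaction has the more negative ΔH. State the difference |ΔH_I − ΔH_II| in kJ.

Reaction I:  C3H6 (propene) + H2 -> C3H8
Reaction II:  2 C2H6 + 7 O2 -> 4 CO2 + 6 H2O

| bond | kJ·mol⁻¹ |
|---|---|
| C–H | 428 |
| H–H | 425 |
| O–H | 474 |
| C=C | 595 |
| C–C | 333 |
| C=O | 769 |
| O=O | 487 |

Reaction II, by 2460 kJ

Reaction I:
  Bonds broken (reactants):
    C–C: 1 × 333 = 333
    C–H: 6 × 428 = 2568
    C=C: 1 × 595 = 595
    H–H: 1 × 425 = 425
    Σ(broken) = 3921 kJ
  Bonds formed (products):
    C–C: 2 × 333 = 666
    C–H: 8 × 428 = 3424
    Σ(formed) = 4090 kJ
  ΔH_I = 3921 − 4090 = −169 kJ
Reaction II:
  Bonds broken (reactants):
    C–C: 2 × 333 = 666
    C–H: 12 × 428 = 5136
    O=O: 7 × 487 = 3409
    Σ(broken) = 9211 kJ
  Bonds formed (products):
    C=O: 8 × 769 = 6152
    O–H: 12 × 474 = 5688
    Σ(formed) = 11840 kJ
  ΔH_II = 9211 − 11840 = −2629 kJ
ΔH_I − ΔH_II = +2460 kJ, so reaction II has the more negative ΔH; |ΔH_I − ΔH_II| = 2460 kJ.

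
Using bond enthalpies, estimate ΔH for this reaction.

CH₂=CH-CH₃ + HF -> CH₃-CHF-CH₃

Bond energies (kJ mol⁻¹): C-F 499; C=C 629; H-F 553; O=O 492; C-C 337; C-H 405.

Bonds broken (reactants):
  C-C: 1 × 337 = 337
  C-H: 6 × 405 = 2430
  C=C: 1 × 629 = 629
  H-F: 1 × 553 = 553
  Σ(broken) = 3949 kJ
Bonds formed (products):
  C-C: 2 × 337 = 674
  C-F: 1 × 499 = 499
  C-H: 7 × 405 = 2835
  Σ(formed) = 4008 kJ
ΔH = Σ(broken) − Σ(formed) = 3949 − 4008 = −59 kJ

ΔH ≈ −59 kJ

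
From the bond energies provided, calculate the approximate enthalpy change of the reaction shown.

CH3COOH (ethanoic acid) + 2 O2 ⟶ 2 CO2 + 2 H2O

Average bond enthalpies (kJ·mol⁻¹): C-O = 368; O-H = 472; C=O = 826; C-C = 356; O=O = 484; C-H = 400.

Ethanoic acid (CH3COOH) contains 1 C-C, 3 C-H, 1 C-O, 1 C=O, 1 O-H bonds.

Bonds broken (reactants):
  C-C: 1 × 356 = 356
  C-H: 3 × 400 = 1200
  C-O: 1 × 368 = 368
  C=O: 1 × 826 = 826
  O-H: 1 × 472 = 472
  O=O: 2 × 484 = 968
  Σ(broken) = 4190 kJ
Bonds formed (products):
  C=O: 4 × 826 = 3304
  O-H: 4 × 472 = 1888
  Σ(formed) = 5192 kJ
ΔH = Σ(broken) − Σ(formed) = 4190 − 5192 = −1002 kJ

ΔH ≈ −1002 kJ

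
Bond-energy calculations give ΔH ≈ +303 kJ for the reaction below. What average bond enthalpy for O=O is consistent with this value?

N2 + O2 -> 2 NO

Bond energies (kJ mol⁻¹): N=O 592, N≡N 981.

D(O=O) ≈ 506 kJ/mol

Let D be the O=O bond energy.
Σ(broken) = 1×981 + 1×D = 981 + D
Σ(formed) = 2×592 = 1184
ΔH = Σ(broken) − Σ(formed) = (981 + D) − (1184) = −203 + D
Setting this equal to +303 kJ gives D = 506 kJ/mol.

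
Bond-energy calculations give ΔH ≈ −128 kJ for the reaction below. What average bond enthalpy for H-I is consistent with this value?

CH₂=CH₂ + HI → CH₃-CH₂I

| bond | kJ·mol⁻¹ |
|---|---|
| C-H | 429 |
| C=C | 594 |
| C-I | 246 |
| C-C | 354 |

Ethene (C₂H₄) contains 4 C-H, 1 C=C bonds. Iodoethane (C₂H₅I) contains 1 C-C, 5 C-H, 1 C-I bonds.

D(H-I) ≈ 307 kJ/mol

Let D be the H-I bond energy.
Σ(broken) = 4×429 + 1×594 + 1×D = 2310 + D
Σ(formed) = 1×354 + 5×429 + 1×246 = 2745
ΔH = Σ(broken) − Σ(formed) = (2310 + D) − (2745) = −435 + D
Setting this equal to −128 kJ gives D = 307 kJ/mol.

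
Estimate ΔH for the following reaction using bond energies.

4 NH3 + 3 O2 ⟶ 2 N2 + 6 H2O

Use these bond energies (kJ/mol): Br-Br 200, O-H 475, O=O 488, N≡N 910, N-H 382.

ΔH ≈ −1472 kJ

Bonds broken (reactants):
  N-H: 12 × 382 = 4584
  O=O: 3 × 488 = 1464
  Σ(broken) = 6048 kJ
Bonds formed (products):
  N≡N: 2 × 910 = 1820
  O-H: 12 × 475 = 5700
  Σ(formed) = 7520 kJ
ΔH = Σ(broken) − Σ(formed) = 6048 − 7520 = −1472 kJ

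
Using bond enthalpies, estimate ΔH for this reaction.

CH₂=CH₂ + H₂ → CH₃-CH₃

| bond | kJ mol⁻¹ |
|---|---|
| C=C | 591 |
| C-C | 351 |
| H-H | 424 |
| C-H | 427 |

ΔH ≈ −190 kJ

Bonds broken (reactants):
  C-H: 4 × 427 = 1708
  C=C: 1 × 591 = 591
  H-H: 1 × 424 = 424
  Σ(broken) = 2723 kJ
Bonds formed (products):
  C-C: 1 × 351 = 351
  C-H: 6 × 427 = 2562
  Σ(formed) = 2913 kJ
ΔH = Σ(broken) − Σ(formed) = 2723 − 2913 = −190 kJ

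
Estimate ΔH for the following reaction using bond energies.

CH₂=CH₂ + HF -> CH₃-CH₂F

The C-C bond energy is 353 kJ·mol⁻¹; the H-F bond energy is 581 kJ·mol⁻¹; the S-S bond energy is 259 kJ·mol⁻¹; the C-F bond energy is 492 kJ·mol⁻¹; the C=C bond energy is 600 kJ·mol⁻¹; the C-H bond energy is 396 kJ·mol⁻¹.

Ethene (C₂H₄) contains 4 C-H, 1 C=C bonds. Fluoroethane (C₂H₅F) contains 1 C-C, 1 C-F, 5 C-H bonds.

Bonds broken (reactants):
  C-H: 4 × 396 = 1584
  C=C: 1 × 600 = 600
  H-F: 1 × 581 = 581
  Σ(broken) = 2765 kJ
Bonds formed (products):
  C-C: 1 × 353 = 353
  C-F: 1 × 492 = 492
  C-H: 5 × 396 = 1980
  Σ(formed) = 2825 kJ
ΔH = Σ(broken) − Σ(formed) = 2765 − 2825 = −60 kJ

ΔH ≈ −60 kJ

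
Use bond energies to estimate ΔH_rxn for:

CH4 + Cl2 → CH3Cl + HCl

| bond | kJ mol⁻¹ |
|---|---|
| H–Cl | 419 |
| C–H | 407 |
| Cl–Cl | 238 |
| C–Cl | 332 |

Bonds broken (reactants):
  C–H: 4 × 407 = 1628
  Cl–Cl: 1 × 238 = 238
  Σ(broken) = 1866 kJ
Bonds formed (products):
  C–Cl: 1 × 332 = 332
  C–H: 3 × 407 = 1221
  H–Cl: 1 × 419 = 419
  Σ(formed) = 1972 kJ
ΔH = Σ(broken) − Σ(formed) = 1866 − 1972 = −106 kJ

ΔH ≈ −106 kJ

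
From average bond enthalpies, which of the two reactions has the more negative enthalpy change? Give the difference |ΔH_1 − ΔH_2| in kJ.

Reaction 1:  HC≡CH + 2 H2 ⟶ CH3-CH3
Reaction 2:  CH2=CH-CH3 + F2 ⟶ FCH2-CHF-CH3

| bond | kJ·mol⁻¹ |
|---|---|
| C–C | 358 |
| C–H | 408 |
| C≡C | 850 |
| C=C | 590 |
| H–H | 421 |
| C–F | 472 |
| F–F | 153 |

Reaction 2, by 261 kJ

Reaction 1:
  Bonds broken (reactants):
    C≡C: 1 × 850 = 850
    C–H: 2 × 408 = 816
    H–H: 2 × 421 = 842
    Σ(broken) = 2508 kJ
  Bonds formed (products):
    C–C: 1 × 358 = 358
    C–H: 6 × 408 = 2448
    Σ(formed) = 2806 kJ
  ΔH_1 = 2508 − 2806 = −298 kJ
Reaction 2:
  Bonds broken (reactants):
    C–C: 1 × 358 = 358
    C–H: 6 × 408 = 2448
    C=C: 1 × 590 = 590
    F–F: 1 × 153 = 153
    Σ(broken) = 3549 kJ
  Bonds formed (products):
    C–C: 2 × 358 = 716
    C–F: 2 × 472 = 944
    C–H: 6 × 408 = 2448
    Σ(formed) = 4108 kJ
  ΔH_2 = 3549 − 4108 = −559 kJ
ΔH_1 − ΔH_2 = +261 kJ, so reaction 2 has the more negative ΔH; |ΔH_1 − ΔH_2| = 261 kJ.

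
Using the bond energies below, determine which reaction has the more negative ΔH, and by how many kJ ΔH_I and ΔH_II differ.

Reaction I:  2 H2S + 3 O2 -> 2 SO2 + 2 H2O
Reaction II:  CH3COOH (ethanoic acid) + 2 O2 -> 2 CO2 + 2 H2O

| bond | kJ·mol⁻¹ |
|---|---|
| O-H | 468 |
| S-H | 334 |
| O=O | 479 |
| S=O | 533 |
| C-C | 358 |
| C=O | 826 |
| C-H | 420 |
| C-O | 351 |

Reaction I, by 276 kJ

Reaction I:
  Bonds broken (reactants):
    O=O: 3 × 479 = 1437
    S-H: 4 × 334 = 1336
    Σ(broken) = 2773 kJ
  Bonds formed (products):
    O-H: 4 × 468 = 1872
    S=O: 4 × 533 = 2132
    Σ(formed) = 4004 kJ
  ΔH_I = 2773 − 4004 = −1231 kJ
Reaction II:
  Bonds broken (reactants):
    C-C: 1 × 358 = 358
    C-H: 3 × 420 = 1260
    C-O: 1 × 351 = 351
    C=O: 1 × 826 = 826
    O-H: 1 × 468 = 468
    O=O: 2 × 479 = 958
    Σ(broken) = 4221 kJ
  Bonds formed (products):
    C=O: 4 × 826 = 3304
    O-H: 4 × 468 = 1872
    Σ(formed) = 5176 kJ
  ΔH_II = 4221 − 5176 = −955 kJ
ΔH_I − ΔH_II = −276 kJ, so reaction I has the more negative ΔH; |ΔH_I − ΔH_II| = 276 kJ.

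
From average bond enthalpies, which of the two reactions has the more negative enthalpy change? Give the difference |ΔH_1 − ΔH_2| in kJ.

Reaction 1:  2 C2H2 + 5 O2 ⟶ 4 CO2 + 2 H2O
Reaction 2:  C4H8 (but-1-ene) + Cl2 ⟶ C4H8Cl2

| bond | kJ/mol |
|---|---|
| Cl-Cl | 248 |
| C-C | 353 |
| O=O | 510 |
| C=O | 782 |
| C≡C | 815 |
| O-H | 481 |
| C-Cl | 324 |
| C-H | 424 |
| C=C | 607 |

Reaction 1:
  Bonds broken (reactants):
    C≡C: 2 × 815 = 1630
    C-H: 4 × 424 = 1696
    O=O: 5 × 510 = 2550
    Σ(broken) = 5876 kJ
  Bonds formed (products):
    C=O: 8 × 782 = 6256
    O-H: 4 × 481 = 1924
    Σ(formed) = 8180 kJ
  ΔH_1 = 5876 − 8180 = −2304 kJ
Reaction 2:
  Bonds broken (reactants):
    C-C: 2 × 353 = 706
    C-H: 8 × 424 = 3392
    C=C: 1 × 607 = 607
    Cl-Cl: 1 × 248 = 248
    Σ(broken) = 4953 kJ
  Bonds formed (products):
    C-C: 3 × 353 = 1059
    C-Cl: 2 × 324 = 648
    C-H: 8 × 424 = 3392
    Σ(formed) = 5099 kJ
  ΔH_2 = 4953 − 5099 = −146 kJ
ΔH_1 − ΔH_2 = −2158 kJ, so reaction 1 has the more negative ΔH; |ΔH_1 − ΔH_2| = 2158 kJ.

Reaction 1, by 2158 kJ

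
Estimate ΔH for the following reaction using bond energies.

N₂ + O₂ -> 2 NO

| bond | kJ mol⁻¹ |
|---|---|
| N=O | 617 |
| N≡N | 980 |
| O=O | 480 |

ΔH ≈ +226 kJ

Bonds broken (reactants):
  N≡N: 1 × 980 = 980
  O=O: 1 × 480 = 480
  Σ(broken) = 1460 kJ
Bonds formed (products):
  N=O: 2 × 617 = 1234
  Σ(formed) = 1234 kJ
ΔH = Σ(broken) − Σ(formed) = 1460 − 1234 = +226 kJ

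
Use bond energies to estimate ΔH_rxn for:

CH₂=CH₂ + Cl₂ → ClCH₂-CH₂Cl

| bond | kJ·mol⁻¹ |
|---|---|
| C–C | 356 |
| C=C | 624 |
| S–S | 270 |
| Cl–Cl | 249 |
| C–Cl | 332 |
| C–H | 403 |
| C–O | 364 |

Bonds broken (reactants):
  C–H: 4 × 403 = 1612
  C=C: 1 × 624 = 624
  Cl–Cl: 1 × 249 = 249
  Σ(broken) = 2485 kJ
Bonds formed (products):
  C–C: 1 × 356 = 356
  C–Cl: 2 × 332 = 664
  C–H: 4 × 403 = 1612
  Σ(formed) = 2632 kJ
ΔH = Σ(broken) − Σ(formed) = 2485 − 2632 = −147 kJ

ΔH ≈ −147 kJ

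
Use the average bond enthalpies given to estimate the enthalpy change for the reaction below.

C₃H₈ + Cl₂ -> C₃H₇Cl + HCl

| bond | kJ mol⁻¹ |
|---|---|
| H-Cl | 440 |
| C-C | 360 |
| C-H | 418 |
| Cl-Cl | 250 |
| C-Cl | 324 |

Bonds broken (reactants):
  C-C: 2 × 360 = 720
  C-H: 8 × 418 = 3344
  Cl-Cl: 1 × 250 = 250
  Σ(broken) = 4314 kJ
Bonds formed (products):
  C-C: 2 × 360 = 720
  C-Cl: 1 × 324 = 324
  C-H: 7 × 418 = 2926
  H-Cl: 1 × 440 = 440
  Σ(formed) = 4410 kJ
ΔH = Σ(broken) − Σ(formed) = 4314 − 4410 = −96 kJ

ΔH ≈ −96 kJ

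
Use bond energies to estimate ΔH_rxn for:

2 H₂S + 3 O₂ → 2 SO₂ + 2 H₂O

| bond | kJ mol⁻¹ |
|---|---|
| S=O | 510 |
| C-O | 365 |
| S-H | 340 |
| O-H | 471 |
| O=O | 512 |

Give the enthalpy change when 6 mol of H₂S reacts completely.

Bonds broken (reactants):
  O=O: 3 × 512 = 1536
  S-H: 4 × 340 = 1360
  Σ(broken) = 2896 kJ
Bonds formed (products):
  O-H: 4 × 471 = 1884
  S=O: 4 × 510 = 2040
  Σ(formed) = 3924 kJ
ΔH = Σ(broken) − Σ(formed) = 2896 − 3924 = −1028 kJ
For 3× the reaction as written: 3 × (−1028) = −3084 kJ

ΔH = −3084 kJ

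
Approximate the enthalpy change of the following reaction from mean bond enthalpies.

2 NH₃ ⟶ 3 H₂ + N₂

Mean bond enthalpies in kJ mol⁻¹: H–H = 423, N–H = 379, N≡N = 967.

Bonds broken (reactants):
  N–H: 6 × 379 = 2274
  Σ(broken) = 2274 kJ
Bonds formed (products):
  H–H: 3 × 423 = 1269
  N≡N: 1 × 967 = 967
  Σ(formed) = 2236 kJ
ΔH = Σ(broken) − Σ(formed) = 2274 − 2236 = +38 kJ

ΔH ≈ +38 kJ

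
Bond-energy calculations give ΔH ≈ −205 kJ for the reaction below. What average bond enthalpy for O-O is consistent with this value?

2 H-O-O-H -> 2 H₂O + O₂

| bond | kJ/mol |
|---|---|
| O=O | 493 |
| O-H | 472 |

Let D be the O-O bond energy.
Σ(broken) = 4×472 + 2×D = 1888 + 2D
Σ(formed) = 4×472 + 1×493 = 2381
ΔH = Σ(broken) − Σ(formed) = (1888 + 2D) − (2381) = −493 + 2D
Setting this equal to −205 kJ gives 2D = 288, so D = 144 kJ/mol.

D(O-O) ≈ 144 kJ/mol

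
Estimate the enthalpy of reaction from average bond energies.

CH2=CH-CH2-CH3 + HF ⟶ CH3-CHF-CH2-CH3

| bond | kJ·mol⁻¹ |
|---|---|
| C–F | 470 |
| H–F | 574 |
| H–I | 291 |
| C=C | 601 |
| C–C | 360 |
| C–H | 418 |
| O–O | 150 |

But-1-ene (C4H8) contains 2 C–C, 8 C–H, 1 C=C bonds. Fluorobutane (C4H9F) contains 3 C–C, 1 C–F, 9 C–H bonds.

Bonds broken (reactants):
  C–C: 2 × 360 = 720
  C–H: 8 × 418 = 3344
  C=C: 1 × 601 = 601
  H–F: 1 × 574 = 574
  Σ(broken) = 5239 kJ
Bonds formed (products):
  C–C: 3 × 360 = 1080
  C–F: 1 × 470 = 470
  C–H: 9 × 418 = 3762
  Σ(formed) = 5312 kJ
ΔH = Σ(broken) − Σ(formed) = 5239 − 5312 = −73 kJ

ΔH ≈ −73 kJ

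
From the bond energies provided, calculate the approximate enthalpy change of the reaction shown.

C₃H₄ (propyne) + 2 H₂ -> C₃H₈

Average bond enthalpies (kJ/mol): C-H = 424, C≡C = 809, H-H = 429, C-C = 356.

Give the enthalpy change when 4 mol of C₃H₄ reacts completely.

ΔH = −1540 kJ

Bonds broken (reactants):
  C≡C: 1 × 809 = 809
  C-C: 1 × 356 = 356
  C-H: 4 × 424 = 1696
  H-H: 2 × 429 = 858
  Σ(broken) = 3719 kJ
Bonds formed (products):
  C-C: 2 × 356 = 712
  C-H: 8 × 424 = 3392
  Σ(formed) = 4104 kJ
ΔH = Σ(broken) − Σ(formed) = 3719 − 4104 = −385 kJ
For 4× the reaction as written: 4 × (−385) = −1540 kJ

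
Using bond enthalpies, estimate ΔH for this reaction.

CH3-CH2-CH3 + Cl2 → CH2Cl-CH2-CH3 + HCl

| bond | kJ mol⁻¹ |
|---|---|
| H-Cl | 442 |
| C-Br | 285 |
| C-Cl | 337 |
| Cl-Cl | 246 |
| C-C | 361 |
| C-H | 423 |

ΔH ≈ −110 kJ

Bonds broken (reactants):
  C-C: 2 × 361 = 722
  C-H: 8 × 423 = 3384
  Cl-Cl: 1 × 246 = 246
  Σ(broken) = 4352 kJ
Bonds formed (products):
  C-C: 2 × 361 = 722
  C-Cl: 1 × 337 = 337
  C-H: 7 × 423 = 2961
  H-Cl: 1 × 442 = 442
  Σ(formed) = 4462 kJ
ΔH = Σ(broken) − Σ(formed) = 4352 − 4462 = −110 kJ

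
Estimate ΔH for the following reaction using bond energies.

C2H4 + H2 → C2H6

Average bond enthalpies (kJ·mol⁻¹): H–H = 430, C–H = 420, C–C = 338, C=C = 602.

Bonds broken (reactants):
  C–H: 4 × 420 = 1680
  C=C: 1 × 602 = 602
  H–H: 1 × 430 = 430
  Σ(broken) = 2712 kJ
Bonds formed (products):
  C–C: 1 × 338 = 338
  C–H: 6 × 420 = 2520
  Σ(formed) = 2858 kJ
ΔH = Σ(broken) − Σ(formed) = 2712 − 2858 = −146 kJ

ΔH ≈ −146 kJ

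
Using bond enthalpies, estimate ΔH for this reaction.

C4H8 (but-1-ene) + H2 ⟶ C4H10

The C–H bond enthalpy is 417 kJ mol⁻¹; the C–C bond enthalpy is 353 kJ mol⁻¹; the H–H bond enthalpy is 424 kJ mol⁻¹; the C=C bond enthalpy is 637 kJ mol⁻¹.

Bonds broken (reactants):
  C–C: 2 × 353 = 706
  C–H: 8 × 417 = 3336
  C=C: 1 × 637 = 637
  H–H: 1 × 424 = 424
  Σ(broken) = 5103 kJ
Bonds formed (products):
  C–C: 3 × 353 = 1059
  C–H: 10 × 417 = 4170
  Σ(formed) = 5229 kJ
ΔH = Σ(broken) − Σ(formed) = 5103 − 5229 = −126 kJ

ΔH ≈ −126 kJ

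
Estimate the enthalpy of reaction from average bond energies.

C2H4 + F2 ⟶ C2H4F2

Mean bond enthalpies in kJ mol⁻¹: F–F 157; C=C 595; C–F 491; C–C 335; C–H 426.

ΔH ≈ −565 kJ

Bonds broken (reactants):
  C–H: 4 × 426 = 1704
  C=C: 1 × 595 = 595
  F–F: 1 × 157 = 157
  Σ(broken) = 2456 kJ
Bonds formed (products):
  C–C: 1 × 335 = 335
  C–F: 2 × 491 = 982
  C–H: 4 × 426 = 1704
  Σ(formed) = 3021 kJ
ΔH = Σ(broken) − Σ(formed) = 2456 − 3021 = −565 kJ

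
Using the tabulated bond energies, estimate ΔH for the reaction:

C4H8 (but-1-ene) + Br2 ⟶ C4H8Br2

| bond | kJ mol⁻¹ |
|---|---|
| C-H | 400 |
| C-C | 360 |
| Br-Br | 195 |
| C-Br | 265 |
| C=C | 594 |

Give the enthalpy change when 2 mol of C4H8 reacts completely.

Bonds broken (reactants):
  Br-Br: 1 × 195 = 195
  C-C: 2 × 360 = 720
  C-H: 8 × 400 = 3200
  C=C: 1 × 594 = 594
  Σ(broken) = 4709 kJ
Bonds formed (products):
  C-Br: 2 × 265 = 530
  C-C: 3 × 360 = 1080
  C-H: 8 × 400 = 3200
  Σ(formed) = 4810 kJ
ΔH = Σ(broken) − Σ(formed) = 4709 − 4810 = −101 kJ
For 2× the reaction as written: 2 × (−101) = −202 kJ

ΔH = −202 kJ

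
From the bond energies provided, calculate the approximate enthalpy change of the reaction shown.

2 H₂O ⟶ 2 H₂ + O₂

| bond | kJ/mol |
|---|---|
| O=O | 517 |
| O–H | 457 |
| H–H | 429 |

ΔH ≈ +453 kJ

Bonds broken (reactants):
  O–H: 4 × 457 = 1828
  Σ(broken) = 1828 kJ
Bonds formed (products):
  H–H: 2 × 429 = 858
  O=O: 1 × 517 = 517
  Σ(formed) = 1375 kJ
ΔH = Σ(broken) − Σ(formed) = 1828 − 1375 = +453 kJ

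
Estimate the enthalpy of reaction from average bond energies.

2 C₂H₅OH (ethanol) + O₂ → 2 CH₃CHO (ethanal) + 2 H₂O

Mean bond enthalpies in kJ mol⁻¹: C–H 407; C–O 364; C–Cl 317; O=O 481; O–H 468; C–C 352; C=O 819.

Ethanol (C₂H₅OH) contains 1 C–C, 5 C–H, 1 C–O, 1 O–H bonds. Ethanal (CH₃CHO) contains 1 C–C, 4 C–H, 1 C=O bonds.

ΔH ≈ −551 kJ

Bonds broken (reactants):
  C–C: 2 × 352 = 704
  C–H: 10 × 407 = 4070
  C–O: 2 × 364 = 728
  O–H: 2 × 468 = 936
  O=O: 1 × 481 = 481
  Σ(broken) = 6919 kJ
Bonds formed (products):
  C–C: 2 × 352 = 704
  C–H: 8 × 407 = 3256
  C=O: 2 × 819 = 1638
  O–H: 4 × 468 = 1872
  Σ(formed) = 7470 kJ
ΔH = Σ(broken) − Σ(formed) = 6919 − 7470 = −551 kJ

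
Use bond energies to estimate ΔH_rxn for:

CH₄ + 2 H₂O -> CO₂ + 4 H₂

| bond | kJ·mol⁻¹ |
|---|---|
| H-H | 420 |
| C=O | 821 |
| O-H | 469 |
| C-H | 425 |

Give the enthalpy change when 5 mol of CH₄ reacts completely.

ΔH = +1270 kJ

Bonds broken (reactants):
  C-H: 4 × 425 = 1700
  O-H: 4 × 469 = 1876
  Σ(broken) = 3576 kJ
Bonds formed (products):
  C=O: 2 × 821 = 1642
  H-H: 4 × 420 = 1680
  Σ(formed) = 3322 kJ
ΔH = Σ(broken) − Σ(formed) = 3576 − 3322 = +254 kJ
For 5× the reaction as written: 5 × (+254) = +1270 kJ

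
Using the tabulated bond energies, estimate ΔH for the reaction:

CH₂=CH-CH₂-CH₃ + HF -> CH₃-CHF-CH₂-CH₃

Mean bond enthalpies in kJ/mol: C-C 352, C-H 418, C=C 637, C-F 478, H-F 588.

Bonds broken (reactants):
  C-C: 2 × 352 = 704
  C-H: 8 × 418 = 3344
  C=C: 1 × 637 = 637
  H-F: 1 × 588 = 588
  Σ(broken) = 5273 kJ
Bonds formed (products):
  C-C: 3 × 352 = 1056
  C-F: 1 × 478 = 478
  C-H: 9 × 418 = 3762
  Σ(formed) = 5296 kJ
ΔH = Σ(broken) − Σ(formed) = 5273 − 5296 = −23 kJ

ΔH ≈ −23 kJ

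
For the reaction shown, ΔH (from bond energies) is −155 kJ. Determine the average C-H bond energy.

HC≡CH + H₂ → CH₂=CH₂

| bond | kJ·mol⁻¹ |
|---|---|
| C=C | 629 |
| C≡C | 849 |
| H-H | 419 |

D(C-H) ≈ 397 kJ/mol

Let D be the C-H bond energy.
Σ(broken) = 1×849 + 2×D + 1×419 = 1268 + 2D
Σ(formed) = 4×D + 1×629 = 629 + 4D
ΔH = Σ(broken) − Σ(formed) = (1268 + 2D) − (629 + 4D) = +639 − 2D
Setting this equal to −155 kJ gives 2D = 794, so D = 397 kJ/mol.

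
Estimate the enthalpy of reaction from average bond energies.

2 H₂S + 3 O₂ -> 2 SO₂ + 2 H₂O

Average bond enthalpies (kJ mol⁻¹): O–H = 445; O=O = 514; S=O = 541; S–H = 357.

ΔH ≈ −974 kJ

Bonds broken (reactants):
  O=O: 3 × 514 = 1542
  S–H: 4 × 357 = 1428
  Σ(broken) = 2970 kJ
Bonds formed (products):
  O–H: 4 × 445 = 1780
  S=O: 4 × 541 = 2164
  Σ(formed) = 3944 kJ
ΔH = Σ(broken) − Σ(formed) = 2970 − 3944 = −974 kJ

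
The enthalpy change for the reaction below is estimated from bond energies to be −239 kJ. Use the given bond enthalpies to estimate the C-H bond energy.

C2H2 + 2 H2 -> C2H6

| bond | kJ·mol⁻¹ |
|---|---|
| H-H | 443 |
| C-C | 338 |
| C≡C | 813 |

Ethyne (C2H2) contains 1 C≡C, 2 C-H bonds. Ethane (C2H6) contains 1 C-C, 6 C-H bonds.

Let D be the C-H bond energy.
Σ(broken) = 1×813 + 2×D + 2×443 = 1699 + 2D
Σ(formed) = 1×338 + 6×D = 338 + 6D
ΔH = Σ(broken) − Σ(formed) = (1699 + 2D) − (338 + 6D) = +1361 − 4D
Setting this equal to −239 kJ gives 4D = 1600, so D = 400 kJ/mol.

D(C-H) ≈ 400 kJ/mol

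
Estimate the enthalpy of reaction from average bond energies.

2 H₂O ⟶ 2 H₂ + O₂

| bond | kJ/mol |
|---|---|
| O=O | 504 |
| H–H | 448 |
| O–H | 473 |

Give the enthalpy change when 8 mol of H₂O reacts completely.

Bonds broken (reactants):
  O–H: 4 × 473 = 1892
  Σ(broken) = 1892 kJ
Bonds formed (products):
  H–H: 2 × 448 = 896
  O=O: 1 × 504 = 504
  Σ(formed) = 1400 kJ
ΔH = Σ(broken) − Σ(formed) = 1892 − 1400 = +492 kJ
For 4× the reaction as written: 4 × (+492) = +1968 kJ

ΔH = +1968 kJ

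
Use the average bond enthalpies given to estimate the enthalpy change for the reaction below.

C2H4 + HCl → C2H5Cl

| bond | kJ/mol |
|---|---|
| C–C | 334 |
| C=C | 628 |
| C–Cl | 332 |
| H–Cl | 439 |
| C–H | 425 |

Bonds broken (reactants):
  C–H: 4 × 425 = 1700
  C=C: 1 × 628 = 628
  H–Cl: 1 × 439 = 439
  Σ(broken) = 2767 kJ
Bonds formed (products):
  C–C: 1 × 334 = 334
  C–Cl: 1 × 332 = 332
  C–H: 5 × 425 = 2125
  Σ(formed) = 2791 kJ
ΔH = Σ(broken) − Σ(formed) = 2767 − 2791 = −24 kJ

ΔH ≈ −24 kJ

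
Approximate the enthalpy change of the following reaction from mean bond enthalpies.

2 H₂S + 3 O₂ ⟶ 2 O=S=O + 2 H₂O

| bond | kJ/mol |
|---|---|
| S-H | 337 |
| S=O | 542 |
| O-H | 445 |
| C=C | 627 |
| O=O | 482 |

ΔH ≈ −1154 kJ

Bonds broken (reactants):
  O=O: 3 × 482 = 1446
  S-H: 4 × 337 = 1348
  Σ(broken) = 2794 kJ
Bonds formed (products):
  O-H: 4 × 445 = 1780
  S=O: 4 × 542 = 2168
  Σ(formed) = 3948 kJ
ΔH = Σ(broken) − Σ(formed) = 2794 − 3948 = −1154 kJ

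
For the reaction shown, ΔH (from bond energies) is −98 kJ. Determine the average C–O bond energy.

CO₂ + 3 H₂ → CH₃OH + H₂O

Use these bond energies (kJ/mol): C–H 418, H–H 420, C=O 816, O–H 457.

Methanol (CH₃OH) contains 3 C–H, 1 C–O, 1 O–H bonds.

D(C–O) ≈ 365 kJ/mol

Let D be the C–O bond energy.
Σ(broken) = 2×816 + 3×420 = 2892
Σ(formed) = 3×418 + 1×D + 3×457 = 2625 + D
ΔH = Σ(broken) − Σ(formed) = (2892) − (2625 + D) = +267 − D
Setting this equal to −98 kJ gives D = 365 kJ/mol.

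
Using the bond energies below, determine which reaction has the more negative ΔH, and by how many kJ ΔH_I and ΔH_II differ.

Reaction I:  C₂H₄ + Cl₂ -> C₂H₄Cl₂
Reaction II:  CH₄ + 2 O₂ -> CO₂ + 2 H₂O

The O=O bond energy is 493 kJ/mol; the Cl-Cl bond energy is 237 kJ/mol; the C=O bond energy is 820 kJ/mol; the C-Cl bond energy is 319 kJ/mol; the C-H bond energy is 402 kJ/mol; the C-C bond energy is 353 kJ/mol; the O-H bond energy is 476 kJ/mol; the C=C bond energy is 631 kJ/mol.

Reaction II, by 827 kJ

Reaction I:
  Bonds broken (reactants):
    C-H: 4 × 402 = 1608
    C=C: 1 × 631 = 631
    Cl-Cl: 1 × 237 = 237
    Σ(broken) = 2476 kJ
  Bonds formed (products):
    C-C: 1 × 353 = 353
    C-Cl: 2 × 319 = 638
    C-H: 4 × 402 = 1608
    Σ(formed) = 2599 kJ
  ΔH_I = 2476 − 2599 = −123 kJ
Reaction II:
  Bonds broken (reactants):
    C-H: 4 × 402 = 1608
    O=O: 2 × 493 = 986
    Σ(broken) = 2594 kJ
  Bonds formed (products):
    C=O: 2 × 820 = 1640
    O-H: 4 × 476 = 1904
    Σ(formed) = 3544 kJ
  ΔH_II = 2594 − 3544 = −950 kJ
ΔH_I − ΔH_II = +827 kJ, so reaction II has the more negative ΔH; |ΔH_I − ΔH_II| = 827 kJ.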